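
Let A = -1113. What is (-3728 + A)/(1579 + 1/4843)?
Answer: -23444963/7647098 ≈ -3.0659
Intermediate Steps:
(-3728 + A)/(1579 + 1/4843) = (-3728 - 1113)/(1579 + 1/4843) = -4841/(1579 + 1/4843) = -4841/7647098/4843 = -4841*4843/7647098 = -23444963/7647098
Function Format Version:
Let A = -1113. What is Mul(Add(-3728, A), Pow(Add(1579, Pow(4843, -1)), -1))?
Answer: Rational(-23444963, 7647098) ≈ -3.0659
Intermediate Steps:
Mul(Add(-3728, A), Pow(Add(1579, Pow(4843, -1)), -1)) = Mul(Add(-3728, -1113), Pow(Add(1579, Pow(4843, -1)), -1)) = Mul(-4841, Pow(Add(1579, Rational(1, 4843)), -1)) = Mul(-4841, Pow(Rational(7647098, 4843), -1)) = Mul(-4841, Rational(4843, 7647098)) = Rational(-23444963, 7647098)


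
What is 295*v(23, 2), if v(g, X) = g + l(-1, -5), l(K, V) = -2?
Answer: 6195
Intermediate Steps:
v(g, X) = -2 + g (v(g, X) = g - 2 = -2 + g)
295*v(23, 2) = 295*(-2 + 23) = 295*21 = 6195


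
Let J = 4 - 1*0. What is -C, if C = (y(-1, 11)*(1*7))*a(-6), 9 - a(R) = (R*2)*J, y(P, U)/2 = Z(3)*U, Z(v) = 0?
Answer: 0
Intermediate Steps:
J = 4 (J = 4 + 0 = 4)
y(P, U) = 0 (y(P, U) = 2*(0*U) = 2*0 = 0)
a(R) = 9 - 8*R (a(R) = 9 - R*2*4 = 9 - 2*R*4 = 9 - 8*R)
C = 0 (C = (0*(1*7))*(9 - 8*(-6)) = (0*7)*(9 + 48) = 0*57 = 0)
-C = -1*0 = 0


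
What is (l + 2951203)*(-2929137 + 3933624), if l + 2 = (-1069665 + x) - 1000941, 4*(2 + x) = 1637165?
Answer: 5182687842519/4 ≈ 1.2957e+12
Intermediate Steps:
x = 1637157/4 (x = -2 + (1/4)*1637165 = -2 + 1637165/4 = 1637157/4 ≈ 4.0929e+5)
l = -6645275/4 (l = -2 + ((-1069665 + 1637157/4) - 1000941) = -2 + (-2641503/4 - 1000941) = -2 - 6645267/4 = -6645275/4 ≈ -1.6613e+6)
(l + 2951203)*(-2929137 + 3933624) = (-6645275/4 + 2951203)*(-2929137 + 3933624) = (5159537/4)*1004487 = 5182687842519/4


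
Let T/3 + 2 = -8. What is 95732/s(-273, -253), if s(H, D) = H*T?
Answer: 526/45 ≈ 11.689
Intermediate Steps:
T = -30 (T = -6 + 3*(-8) = -6 - 24 = -30)
s(H, D) = -30*H (s(H, D) = H*(-30) = -30*H)
95732/s(-273, -253) = 95732/((-30*(-273))) = 95732/8190 = 95732*(1/8190) = 526/45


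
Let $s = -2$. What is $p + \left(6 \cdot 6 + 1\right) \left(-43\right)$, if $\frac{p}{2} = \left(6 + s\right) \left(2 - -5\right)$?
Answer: $-1535$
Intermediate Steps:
$p = 56$ ($p = 2 \left(6 - 2\right) \left(2 - -5\right) = 2 \cdot 4 \left(2 + 5\right) = 2 \cdot 4 \cdot 7 = 2 \cdot 28 = 56$)
$p + \left(6 \cdot 6 + 1\right) \left(-43\right) = 56 + \left(6 \cdot 6 + 1\right) \left(-43\right) = 56 + \left(36 + 1\right) \left(-43\right) = 56 + 37 \left(-43\right) = 56 - 1591 = -1535$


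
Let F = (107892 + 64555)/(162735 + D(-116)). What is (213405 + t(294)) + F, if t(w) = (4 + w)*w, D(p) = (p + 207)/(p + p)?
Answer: 11364764961997/37754429 ≈ 3.0102e+5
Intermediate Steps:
D(p) = (207 + p)/(2*p) (D(p) = (207 + p)/((2*p)) = (207 + p)*(1/(2*p)) = (207 + p)/(2*p))
F = 40007704/37754429 (F = (107892 + 64555)/(162735 + (½)*(207 - 116)/(-116)) = 172447/(162735 + (½)*(-1/116)*91) = 172447/(162735 - 91/232) = 172447/(37754429/232) = 172447*(232/37754429) = 40007704/37754429 ≈ 1.0597)
t(w) = w*(4 + w)
(213405 + t(294)) + F = (213405 + 294*(4 + 294)) + 40007704/37754429 = (213405 + 294*298) + 40007704/37754429 = (213405 + 87612) + 40007704/37754429 = 301017 + 40007704/37754429 = 11364764961997/37754429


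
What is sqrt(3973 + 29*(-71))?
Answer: sqrt(1914) ≈ 43.749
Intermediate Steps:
sqrt(3973 + 29*(-71)) = sqrt(3973 - 2059) = sqrt(1914)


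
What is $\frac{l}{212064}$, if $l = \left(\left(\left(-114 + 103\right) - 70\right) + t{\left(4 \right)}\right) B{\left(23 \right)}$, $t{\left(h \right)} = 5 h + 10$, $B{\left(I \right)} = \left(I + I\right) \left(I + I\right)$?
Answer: $- \frac{8993}{17672} \approx -0.50888$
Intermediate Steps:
$B{\left(I \right)} = 4 I^{2}$ ($B{\left(I \right)} = 2 I 2 I = 4 I^{2}$)
$t{\left(h \right)} = 10 + 5 h$
$l = -107916$ ($l = \left(\left(\left(-114 + 103\right) - 70\right) + \left(10 + 5 \cdot 4\right)\right) 4 \cdot 23^{2} = \left(\left(-11 - 70\right) + \left(10 + 20\right)\right) 4 \cdot 529 = \left(-81 + 30\right) 2116 = \left(-51\right) 2116 = -107916$)
$\frac{l}{212064} = - \frac{107916}{212064} = \left(-107916\right) \frac{1}{212064} = - \frac{8993}{17672}$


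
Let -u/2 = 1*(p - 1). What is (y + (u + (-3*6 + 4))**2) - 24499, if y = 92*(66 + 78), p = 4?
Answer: -10851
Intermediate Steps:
u = -6 (u = -2*(4 - 1) = -2*3 = -6)
y = 13248 (y = 92*144 = 13248)
(y + (u + (-3*6 + 4))**2) - 24499 = (13248 + (-6 + (-3*6 + 4))**2) - 24499 = (13248 + (-6 + (-18 + 4))**2) - 24499 = (13248 + (-6 - 14)**2) - 24499 = (13248 + (-20)**2) - 24499 = (13248 + 400) - 24499 = 13648 - 24499 = -10851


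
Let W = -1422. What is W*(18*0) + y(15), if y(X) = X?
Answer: 15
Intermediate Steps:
W*(18*0) + y(15) = -25596*0 + 15 = -1422*0 + 15 = 0 + 15 = 15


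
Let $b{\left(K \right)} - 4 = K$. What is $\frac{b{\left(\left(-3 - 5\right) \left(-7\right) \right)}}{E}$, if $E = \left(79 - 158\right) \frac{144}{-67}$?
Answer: $\frac{335}{948} \approx 0.35338$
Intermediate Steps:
$b{\left(K \right)} = 4 + K$
$E = \frac{11376}{67}$ ($E = - 79 \cdot 144 \left(- \frac{1}{67}\right) = \left(-79\right) \left(- \frac{144}{67}\right) = \frac{11376}{67} \approx 169.79$)
$\frac{b{\left(\left(-3 - 5\right) \left(-7\right) \right)}}{E} = \frac{4 + \left(-3 - 5\right) \left(-7\right)}{\frac{11376}{67}} = \left(4 - -56\right) \frac{67}{11376} = \left(4 + 56\right) \frac{67}{11376} = 60 \cdot \frac{67}{11376} = \frac{335}{948}$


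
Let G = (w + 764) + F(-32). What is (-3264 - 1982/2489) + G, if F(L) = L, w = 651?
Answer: -4683791/2489 ≈ -1881.8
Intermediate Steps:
G = 1383 (G = (651 + 764) - 32 = 1415 - 32 = 1383)
(-3264 - 1982/2489) + G = (-3264 - 1982/2489) + 1383 = -8126078/2489 + 1383 = -4683791/2489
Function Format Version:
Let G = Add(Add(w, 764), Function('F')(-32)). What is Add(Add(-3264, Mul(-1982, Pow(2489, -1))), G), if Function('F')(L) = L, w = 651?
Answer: Rational(-4683791, 2489) ≈ -1881.8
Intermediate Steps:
G = 1383 (G = Add(Add(651, 764), -32) = Add(1415, -32) = 1383)
Add(Add(-3264, Mul(-1982, Pow(2489, -1))), G) = Add(Add(-3264, Mul(-1982, Pow(2489, -1))), 1383) = Add(Add(-3264, Mul(-1982, Rational(1, 2489))), 1383) = Add(Add(-3264, Rational(-1982, 2489)), 1383) = Add(Rational(-8126078, 2489), 1383) = Rational(-4683791, 2489)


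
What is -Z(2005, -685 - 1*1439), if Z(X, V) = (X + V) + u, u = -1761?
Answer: 1880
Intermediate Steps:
Z(X, V) = -1761 + V + X (Z(X, V) = (X + V) - 1761 = (V + X) - 1761 = -1761 + V + X)
-Z(2005, -685 - 1*1439) = -(-1761 + (-685 - 1*1439) + 2005) = -(-1761 + (-685 - 1439) + 2005) = -(-1761 - 2124 + 2005) = -1*(-1880) = 1880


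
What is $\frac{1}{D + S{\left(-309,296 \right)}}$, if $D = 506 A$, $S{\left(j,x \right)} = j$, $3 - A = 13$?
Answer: $- \frac{1}{5369} \approx -0.00018625$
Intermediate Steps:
$A = -10$ ($A = 3 - 13 = -10$)
$D = -5060$ ($D = 506 \left(-10\right) = -5060$)
$\frac{1}{D + S{\left(-309,296 \right)}} = \frac{1}{-5060 - 309} = \frac{1}{-5369} = - \frac{1}{5369}$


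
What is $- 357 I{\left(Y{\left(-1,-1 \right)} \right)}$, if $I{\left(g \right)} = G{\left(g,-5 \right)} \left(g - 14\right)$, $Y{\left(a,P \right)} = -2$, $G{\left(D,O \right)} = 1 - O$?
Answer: $34272$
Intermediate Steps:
$I{\left(g \right)} = -84 + 6 g$ ($I{\left(g \right)} = \left(1 - -5\right) \left(g - 14\right) = \left(1 + 5\right) \left(-14 + g\right) = 6 \left(-14 + g\right) = -84 + 6 g$)
$- 357 I{\left(Y{\left(-1,-1 \right)} \right)} = - 357 \left(-84 + 6 \left(-2\right)\right) = - 357 \left(-84 - 12\right) = \left(-357\right) \left(-96\right) = 34272$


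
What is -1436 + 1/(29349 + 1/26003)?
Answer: -1095900674925/763162048 ≈ -1436.0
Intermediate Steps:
-1436 + 1/(29349 + 1/26003) = -1436 + 1/(763162048/26003) = -1436 + 26003/763162048 = -1095900674925/763162048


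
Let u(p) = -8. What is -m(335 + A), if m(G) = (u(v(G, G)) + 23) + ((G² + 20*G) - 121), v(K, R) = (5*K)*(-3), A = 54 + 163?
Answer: -315638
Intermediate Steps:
A = 217
v(K, R) = -15*K
m(G) = -106 + G² + 20*G (m(G) = (-8 + 23) + ((G² + 20*G) - 121) = 15 + (-121 + G² + 20*G) = -106 + G² + 20*G)
-m(335 + A) = -(-106 + (335 + 217)² + 20*(335 + 217)) = -(-106 + 552² + 20*552) = -(-106 + 304704 + 11040) = -1*315638 = -315638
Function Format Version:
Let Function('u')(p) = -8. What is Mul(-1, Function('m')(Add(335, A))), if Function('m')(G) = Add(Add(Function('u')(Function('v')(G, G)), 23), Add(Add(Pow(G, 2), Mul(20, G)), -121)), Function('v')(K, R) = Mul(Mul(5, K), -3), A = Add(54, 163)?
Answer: -315638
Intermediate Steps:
A = 217
Function('v')(K, R) = Mul(-15, K)
Function('m')(G) = Add(-106, Pow(G, 2), Mul(20, G)) (Function('m')(G) = Add(Add(-8, 23), Add(Add(Pow(G, 2), Mul(20, G)), -121)) = Add(15, Add(-121, Pow(G, 2), Mul(20, G))) = Add(-106, Pow(G, 2), Mul(20, G)))
Mul(-1, Function('m')(Add(335, A))) = Mul(-1, Add(-106, Pow(Add(335, 217), 2), Mul(20, Add(335, 217)))) = Mul(-1, Add(-106, Pow(552, 2), Mul(20, 552))) = Mul(-1, Add(-106, 304704, 11040)) = Mul(-1, 315638) = -315638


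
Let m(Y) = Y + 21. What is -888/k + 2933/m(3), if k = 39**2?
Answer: 493309/4056 ≈ 121.62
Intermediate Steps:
m(Y) = 21 + Y
k = 1521
-888/k + 2933/m(3) = -888/1521 + 2933/(21 + 3) = -888*1/1521 + 2933/24 = -296/507 + 2933*(1/24) = -296/507 + 2933/24 = 493309/4056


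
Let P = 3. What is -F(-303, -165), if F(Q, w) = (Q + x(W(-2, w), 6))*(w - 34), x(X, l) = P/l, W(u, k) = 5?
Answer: -120395/2 ≈ -60198.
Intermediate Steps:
x(X, l) = 3/l
F(Q, w) = (½ + Q)*(-34 + w) (F(Q, w) = (Q + 3/6)*(w - 34) = (Q + 3*(⅙))*(-34 + w) = (Q + ½)*(-34 + w) = (½ + Q)*(-34 + w))
-F(-303, -165) = -(-17 + (½)*(-165) - 34*(-303) - 303*(-165)) = -(-17 - 165/2 + 10302 + 49995) = -1*120395/2 = -120395/2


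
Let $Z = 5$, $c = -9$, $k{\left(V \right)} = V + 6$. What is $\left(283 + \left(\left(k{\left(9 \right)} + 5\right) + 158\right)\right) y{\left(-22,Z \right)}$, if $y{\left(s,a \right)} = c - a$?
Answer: $-6454$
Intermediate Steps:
$k{\left(V \right)} = 6 + V$
$y{\left(s,a \right)} = -9 - a$
$\left(283 + \left(\left(k{\left(9 \right)} + 5\right) + 158\right)\right) y{\left(-22,Z \right)} = \left(283 + \left(\left(\left(6 + 9\right) + 5\right) + 158\right)\right) \left(-9 - 5\right) = \left(283 + \left(\left(15 + 5\right) + 158\right)\right) \left(-9 - 5\right) = \left(283 + \left(20 + 158\right)\right) \left(-14\right) = \left(283 + 178\right) \left(-14\right) = 461 \left(-14\right) = -6454$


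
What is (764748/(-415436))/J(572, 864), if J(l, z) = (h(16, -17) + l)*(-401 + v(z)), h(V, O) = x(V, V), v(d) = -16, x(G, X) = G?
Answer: 21243/2829534596 ≈ 7.5076e-6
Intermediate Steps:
h(V, O) = V
J(l, z) = -6672 - 417*l (J(l, z) = (16 + l)*(-401 - 16) = (16 + l)*(-417) = -6672 - 417*l)
(764748/(-415436))/J(572, 864) = (764748/(-415436))/(-6672 - 417*572) = (764748*(-1/415436))/(-6672 - 238524) = -191187/103859/(-245196) = -191187/103859*(-1/245196) = 21243/2829534596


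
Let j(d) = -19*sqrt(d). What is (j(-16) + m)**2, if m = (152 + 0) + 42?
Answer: 31860 - 29488*I ≈ 31860.0 - 29488.0*I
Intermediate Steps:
m = 194 (m = 152 + 42 = 194)
(j(-16) + m)**2 = (-76*I + 194)**2 = (194 - 76*I)**2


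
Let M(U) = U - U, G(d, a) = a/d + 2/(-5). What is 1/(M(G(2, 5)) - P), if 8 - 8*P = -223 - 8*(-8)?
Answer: -8/167 ≈ -0.047904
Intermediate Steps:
G(d, a) = -⅖ + a/d (G(d, a) = a/d + 2*(-⅕) = a/d - ⅖ = -⅖ + a/d)
M(U) = 0
P = 167/8 (P = 1 - (-223 - 8*(-8))/8 = 1 - (-223 - 1*(-64))/8 = 1 - (-223 + 64)/8 = 1 - ⅛*(-159) = 1 + 159/8 = 167/8 ≈ 20.875)
1/(M(G(2, 5)) - P) = 1/(0 - 1*167/8) = 1/(0 - 167/8) = 1/(-167/8) = -8/167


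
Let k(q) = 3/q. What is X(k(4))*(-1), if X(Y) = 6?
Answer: -6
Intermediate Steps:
X(k(4))*(-1) = 6*(-1) = -6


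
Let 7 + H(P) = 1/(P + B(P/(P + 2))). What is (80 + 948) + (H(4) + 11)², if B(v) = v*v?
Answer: 1673361/1600 ≈ 1045.9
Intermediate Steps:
B(v) = v²
H(P) = -7 + 1/(P + P²/(2 + P)²) (H(P) = -7 + 1/(P + (P/(P + 2))²) = -7 + 1/(P + (P/(2 + P))²) = -7 + 1/(P + P²/(2 + P)²))
(80 + 948) + (H(4) + 11)² = (80 + 948) + ((-7*4² + (2 + 4)²*(1 - 7*4))/(4*(4 + (2 + 4)²)) + 11)² = 1028 + ((-7*16 + 6²*(1 - 28))/(4*(4 + 6²)) + 11)² = 1028 + ((-112 + 36*(-27))/(4*(4 + 36)) + 11)² = 1028 + ((¼)*(-112 - 972)/40 + 11)² = 1028 + ((¼)*(1/40)*(-1084) + 11)² = 1028 + (-271/40 + 11)² = 1028 + (169/40)² = 1028 + 28561/1600 = 1673361/1600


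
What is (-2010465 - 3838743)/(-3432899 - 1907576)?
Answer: 5849208/5340475 ≈ 1.0953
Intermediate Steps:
(-2010465 - 3838743)/(-3432899 - 1907576) = -5849208/(-5340475) = -5849208*(-1/5340475) = 5849208/5340475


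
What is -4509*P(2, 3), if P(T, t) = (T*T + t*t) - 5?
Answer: -36072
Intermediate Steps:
P(T, t) = -5 + T² + t² (P(T, t) = (T² + t²) - 5 = -5 + T² + t²)
-4509*P(2, 3) = -4509*(-5 + 2² + 3²) = -4509*(-5 + 4 + 9) = -4509*8 = -36072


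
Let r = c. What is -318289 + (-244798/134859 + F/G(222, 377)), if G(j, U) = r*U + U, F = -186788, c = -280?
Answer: -1504963327278025/4728291399 ≈ -3.1829e+5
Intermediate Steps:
r = -280
G(j, U) = -279*U (G(j, U) = -280*U + U = -279*U)
-318289 + (-244798/134859 + F/G(222, 377)) = -318289 + (-244798/134859 - 186788/((-279*377))) = -318289 + (-244798*1/134859 - 186788/(-105183)) = -318289 + (-244798/134859 - 186788*(-1/105183)) = -318289 + (-244798/134859 + 186788/105183) = -318289 - 186181714/4728291399 = -1504963327278025/4728291399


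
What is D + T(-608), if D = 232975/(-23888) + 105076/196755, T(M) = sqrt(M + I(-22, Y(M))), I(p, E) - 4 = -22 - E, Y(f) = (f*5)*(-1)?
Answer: -43328940637/4700083440 + I*sqrt(3666) ≈ -9.2188 + 60.547*I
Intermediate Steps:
Y(f) = -5*f (Y(f) = (5*f)*(-1) = -5*f)
I(p, E) = -18 - E (I(p, E) = 4 + (-22 - E) = -18 - E)
T(M) = sqrt(-18 + 6*M) (T(M) = sqrt(M + (-18 - (-5)*M)) = sqrt(M + (-18 + 5*M)) = sqrt(-18 + 6*M))
D = -43328940637/4700083440 (D = 232975*(-1/23888) + 105076*(1/196755) = -232975/23888 + 105076/196755 = -43328940637/4700083440 ≈ -9.2188)
D + T(-608) = -43328940637/4700083440 + sqrt(-18 + 6*(-608)) = -43328940637/4700083440 + sqrt(-18 - 3648) = -43328940637/4700083440 + sqrt(-3666) = -43328940637/4700083440 + I*sqrt(3666)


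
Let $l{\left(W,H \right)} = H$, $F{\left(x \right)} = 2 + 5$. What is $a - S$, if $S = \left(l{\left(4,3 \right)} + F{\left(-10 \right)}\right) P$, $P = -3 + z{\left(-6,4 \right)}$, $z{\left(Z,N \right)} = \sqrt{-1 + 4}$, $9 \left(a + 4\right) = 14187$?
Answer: $\frac{4807}{3} - 10 \sqrt{3} \approx 1585.0$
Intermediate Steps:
$F{\left(x \right)} = 7$
$a = \frac{4717}{3}$ ($a = -4 + \frac{1}{9} \cdot 14187 = -4 + \frac{4729}{3} = \frac{4717}{3} \approx 1572.3$)
$z{\left(Z,N \right)} = \sqrt{3}$
$P = -3 + \sqrt{3} \approx -1.268$
$S = -30 + 10 \sqrt{3}$ ($S = \left(3 + 7\right) \left(-3 + \sqrt{3}\right) = 10 \left(-3 + \sqrt{3}\right) = -30 + 10 \sqrt{3} \approx -12.679$)
$a - S = \frac{4717}{3} - \left(-30 + 10 \sqrt{3}\right) = \frac{4717}{3} + \left(30 - 10 \sqrt{3}\right) = \frac{4807}{3} - 10 \sqrt{3}$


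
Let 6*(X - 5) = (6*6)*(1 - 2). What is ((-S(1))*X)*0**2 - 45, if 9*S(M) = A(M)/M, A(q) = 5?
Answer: -45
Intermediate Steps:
X = -1 (X = 5 + ((6*6)*(1 - 2))/6 = 5 + (36*(-1))/6 = 5 + (1/6)*(-36) = 5 - 6 = -1)
S(M) = 5/(9*M) (S(M) = (5/M)/9 = 5/(9*M))
((-S(1))*X)*0**2 - 45 = (-5/(9*1)*(-1))*0**2 - 45 = (-5/9*(-1))*0 - 45 = (-1*5/9*(-1))*0 - 45 = -5/9*(-1)*0 - 45 = (5/9)*0 - 45 = 0 - 45 = -45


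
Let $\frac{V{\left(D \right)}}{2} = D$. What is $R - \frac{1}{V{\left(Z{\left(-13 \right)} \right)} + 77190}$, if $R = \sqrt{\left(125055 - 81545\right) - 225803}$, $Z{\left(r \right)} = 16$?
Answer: $- \frac{1}{77222} + i \sqrt{182293} \approx -1.295 \cdot 10^{-5} + 426.96 i$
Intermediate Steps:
$V{\left(D \right)} = 2 D$
$R = i \sqrt{182293}$ ($R = \sqrt{\left(125055 - 81545\right) - 225803} = \sqrt{43510 - 225803} = \sqrt{-182293} = i \sqrt{182293} \approx 426.96 i$)
$R - \frac{1}{V{\left(Z{\left(-13 \right)} \right)} + 77190} = i \sqrt{182293} - \frac{1}{2 \cdot 16 + 77190} = i \sqrt{182293} - \frac{1}{32 + 77190} = i \sqrt{182293} - \frac{1}{77222} = - \frac{1}{77222} + i \sqrt{182293}$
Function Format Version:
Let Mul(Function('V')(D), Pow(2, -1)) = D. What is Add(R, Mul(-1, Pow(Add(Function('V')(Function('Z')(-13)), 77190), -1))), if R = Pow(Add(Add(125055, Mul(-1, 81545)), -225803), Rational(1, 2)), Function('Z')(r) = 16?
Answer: Add(Rational(-1, 77222), Mul(I, Pow(182293, Rational(1, 2)))) ≈ Add(-1.2950e-5, Mul(426.96, I))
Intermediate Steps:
Function('V')(D) = Mul(2, D)
R = Mul(I, Pow(182293, Rational(1, 2))) (R = Pow(Add(Add(125055, -81545), -225803), Rational(1, 2)) = Pow(Add(43510, -225803), Rational(1, 2)) = Pow(-182293, Rational(1, 2)) = Mul(I, Pow(182293, Rational(1, 2))) ≈ Mul(426.96, I))
Add(R, Mul(-1, Pow(Add(Function('V')(Function('Z')(-13)), 77190), -1))) = Add(Mul(I, Pow(182293, Rational(1, 2))), Mul(-1, Pow(Add(Mul(2, 16), 77190), -1))) = Add(Mul(I, Pow(182293, Rational(1, 2))), Mul(-1, Pow(Add(32, 77190), -1))) = Add(Mul(I, Pow(182293, Rational(1, 2))), Mul(-1, Pow(77222, -1))) = Add(Mul(I, Pow(182293, Rational(1, 2))), Mul(-1, Rational(1, 77222))) = Add(Mul(I, Pow(182293, Rational(1, 2))), Rational(-1, 77222)) = Add(Rational(-1, 77222), Mul(I, Pow(182293, Rational(1, 2))))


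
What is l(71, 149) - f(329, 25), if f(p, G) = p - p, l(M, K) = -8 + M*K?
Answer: 10571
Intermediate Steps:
l(M, K) = -8 + K*M
f(p, G) = 0
l(71, 149) - f(329, 25) = (-8 + 149*71) - 1*0 = (-8 + 10579) + 0 = 10571 + 0 = 10571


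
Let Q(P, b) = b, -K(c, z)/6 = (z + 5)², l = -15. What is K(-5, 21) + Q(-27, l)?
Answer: -4071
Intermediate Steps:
K(c, z) = -6*(5 + z)² (K(c, z) = -6*(z + 5)² = -6*(5 + z)²)
K(-5, 21) + Q(-27, l) = -6*(5 + 21)² - 15 = -6*26² - 15 = -6*676 - 15 = -4056 - 15 = -4071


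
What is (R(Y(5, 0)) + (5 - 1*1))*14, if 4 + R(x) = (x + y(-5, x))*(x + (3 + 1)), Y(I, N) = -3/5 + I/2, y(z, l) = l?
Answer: 7847/25 ≈ 313.88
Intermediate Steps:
Y(I, N) = -⅗ + I/2 (Y(I, N) = -3*⅕ + I*(½) = -⅗ + I/2)
R(x) = -4 + 2*x*(4 + x) (R(x) = -4 + (x + x)*(x + (3 + 1)) = -4 + (2*x)*(x + 4) = -4 + (2*x)*(4 + x) = -4 + 2*x*(4 + x))
(R(Y(5, 0)) + (5 - 1*1))*14 = ((-4 + 2*(-⅗ + (½)*5)² + 8*(-⅗ + (½)*5)) + (5 - 1*1))*14 = ((-4 + 2*(-⅗ + 5/2)² + 8*(-⅗ + 5/2)) + (5 - 1))*14 = ((-4 + 2*(19/10)² + 8*(19/10)) + 4)*14 = ((-4 + 2*(361/100) + 76/5) + 4)*14 = ((-4 + 361/50 + 76/5) + 4)*14 = (921/50 + 4)*14 = (1121/50)*14 = 7847/25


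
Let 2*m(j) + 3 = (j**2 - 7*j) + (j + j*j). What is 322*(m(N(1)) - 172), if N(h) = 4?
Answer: -54579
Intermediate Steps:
m(j) = -3/2 + j**2 - 3*j (m(j) = -3/2 + ((j**2 - 7*j) + (j + j*j))/2 = -3/2 + ((j**2 - 7*j) + (j + j**2))/2 = -3/2 + (-6*j + 2*j**2)/2 = -3/2 + (j**2 - 3*j) = -3/2 + j**2 - 3*j)
322*(m(N(1)) - 172) = 322*((-3/2 + 4**2 - 3*4) - 172) = 322*((-3/2 + 16 - 12) - 172) = 322*(5/2 - 172) = 322*(-339/2) = -54579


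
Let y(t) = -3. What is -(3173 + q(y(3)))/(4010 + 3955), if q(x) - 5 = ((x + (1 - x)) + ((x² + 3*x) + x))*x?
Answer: -3184/7965 ≈ -0.39975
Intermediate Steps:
q(x) = 5 + x*(1 + x² + 4*x) (q(x) = 5 + ((x + (1 - x)) + ((x² + 3*x) + x))*x = 5 + (1 + (x² + 4*x))*x = 5 + (1 + x² + 4*x)*x = 5 + x*(1 + x² + 4*x))
-(3173 + q(y(3)))/(4010 + 3955) = -(3173 + (5 - 3 + (-3)³ + 4*(-3)²))/(4010 + 3955) = -(3173 + (5 - 3 - 27 + 4*9))/7965 = -(3173 + (5 - 3 - 27 + 36))/7965 = -(3173 + 11)/7965 = -3184/7965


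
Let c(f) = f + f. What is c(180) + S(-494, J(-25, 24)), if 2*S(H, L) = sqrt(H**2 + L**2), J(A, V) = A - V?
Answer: 360 + sqrt(246437)/2 ≈ 608.21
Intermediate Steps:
c(f) = 2*f
S(H, L) = sqrt(H**2 + L**2)/2
c(180) + S(-494, J(-25, 24)) = 2*180 + sqrt((-494)**2 + (-25 - 1*24)**2)/2 = 360 + sqrt(244036 + (-25 - 24)**2)/2 = 360 + sqrt(244036 + (-49)**2)/2 = 360 + sqrt(244036 + 2401)/2 = 360 + sqrt(246437)/2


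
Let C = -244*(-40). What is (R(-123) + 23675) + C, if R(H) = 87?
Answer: 33522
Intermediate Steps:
C = 9760
(R(-123) + 23675) + C = (87 + 23675) + 9760 = 23762 + 9760 = 33522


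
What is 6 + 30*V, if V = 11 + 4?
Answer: 456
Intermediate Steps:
V = 15
6 + 30*V = 6 + 30*15 = 6 + 450 = 456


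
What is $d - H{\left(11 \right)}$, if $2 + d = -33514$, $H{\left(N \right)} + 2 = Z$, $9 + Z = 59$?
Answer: $-33564$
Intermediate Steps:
$Z = 50$ ($Z = -9 + 59 = 50$)
$H{\left(N \right)} = 48$ ($H{\left(N \right)} = -2 + 50 = 48$)
$d = -33516$ ($d = -2 - 33514 = -33516$)
$d - H{\left(11 \right)} = -33516 - 48 = -33564$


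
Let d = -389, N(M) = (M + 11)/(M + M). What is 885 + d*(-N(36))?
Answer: 82003/72 ≈ 1138.9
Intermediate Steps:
N(M) = (11 + M)/(2*M) (N(M) = (11 + M)/((2*M)) = (11 + M)*(1/(2*M)) = (11 + M)/(2*M))
885 + d*(-N(36)) = 885 - (-389)*(1/2)*(11 + 36)/36 = 885 - (-389)*(1/2)*(1/36)*47 = 885 - (-389)*47/72 = 885 - 389*(-47/72) = 885 + 18283/72 = 82003/72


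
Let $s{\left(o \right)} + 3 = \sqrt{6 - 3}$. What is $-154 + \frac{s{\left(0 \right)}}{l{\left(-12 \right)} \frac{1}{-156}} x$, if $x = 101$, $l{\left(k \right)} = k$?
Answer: $-4093 + 1313 \sqrt{3} \approx -1818.8$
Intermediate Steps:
$s{\left(o \right)} = -3 + \sqrt{3}$ ($s{\left(o \right)} = -3 + \sqrt{6 - 3} = -3 + \sqrt{3}$)
$-154 + \frac{s{\left(0 \right)}}{l{\left(-12 \right)} \frac{1}{-156}} x = -154 + \frac{-3 + \sqrt{3}}{\left(-12\right) \frac{1}{-156}} \cdot 101 = -154 + \frac{-3 + \sqrt{3}}{\left(-12\right) \left(- \frac{1}{156}\right)} 101 = -154 + \left(-3 + \sqrt{3}\right) \frac{1}{\frac{1}{13}} \cdot 101 = -154 + \left(-3 + \sqrt{3}\right) 13 \cdot 101 = -154 + \left(-39 + 13 \sqrt{3}\right) 101 = -154 - \left(3939 - 1313 \sqrt{3}\right) = -4093 + 1313 \sqrt{3}$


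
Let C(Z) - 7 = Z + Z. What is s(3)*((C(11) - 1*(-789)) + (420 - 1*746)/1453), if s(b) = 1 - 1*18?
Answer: -20199876/1453 ≈ -13902.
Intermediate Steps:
C(Z) = 7 + 2*Z (C(Z) = 7 + (Z + Z) = 7 + 2*Z)
s(b) = -17 (s(b) = 1 - 18 = -17)
s(3)*((C(11) - 1*(-789)) + (420 - 1*746)/1453) = -17*(((7 + 2*11) - 1*(-789)) + (420 - 1*746)/1453) = -17*(((7 + 22) + 789) + (420 - 746)*(1/1453)) = -17*((29 + 789) - 326*1/1453) = -17*(818 - 326/1453) = -17*1188228/1453 = -20199876/1453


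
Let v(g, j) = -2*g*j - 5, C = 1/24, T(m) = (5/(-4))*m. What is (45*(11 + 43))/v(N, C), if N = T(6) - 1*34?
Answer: -58320/37 ≈ -1576.2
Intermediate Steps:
T(m) = -5*m/4 (T(m) = (5*(-¼))*m = -5*m/4)
C = 1/24 ≈ 0.041667
N = -83/2 (N = -5/4*6 - 1*34 = -15/2 - 34 = -83/2 ≈ -41.500)
v(g, j) = -5 - 2*g*j (v(g, j) = -2*g*j - 5 = -5 - 2*g*j)
(45*(11 + 43))/v(N, C) = (45*(11 + 43))/(-5 - 2*(-83/2)*1/24) = (45*54)/(-5 + 83/24) = 2430/(-37/24) = 2430*(-24/37) = -58320/37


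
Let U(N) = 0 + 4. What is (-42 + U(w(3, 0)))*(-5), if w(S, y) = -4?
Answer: 190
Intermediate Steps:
U(N) = 4
(-42 + U(w(3, 0)))*(-5) = (-42 + 4)*(-5) = -38*(-5) = 190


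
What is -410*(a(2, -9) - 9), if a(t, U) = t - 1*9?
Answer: 6560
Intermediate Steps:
a(t, U) = -9 + t (a(t, U) = t - 9 = -9 + t)
-410*(a(2, -9) - 9) = -410*((-9 + 2) - 9) = -410*(-7 - 9) = -410*(-16) = 6560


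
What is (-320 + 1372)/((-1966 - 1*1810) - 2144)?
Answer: -263/1480 ≈ -0.17770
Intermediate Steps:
(-320 + 1372)/((-1966 - 1*1810) - 2144) = 1052/((-1966 - 1810) - 2144) = 1052/(-3776 - 2144) = 1052/(-5920) = 1052*(-1/5920) = -263/1480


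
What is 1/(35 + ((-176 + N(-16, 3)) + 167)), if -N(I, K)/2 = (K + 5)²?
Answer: -1/102 ≈ -0.0098039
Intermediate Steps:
N(I, K) = -2*(5 + K)² (N(I, K) = -2*(K + 5)² = -2*(5 + K)²)
1/(35 + ((-176 + N(-16, 3)) + 167)) = 1/(35 + ((-176 - 2*(5 + 3)²) + 167)) = 1/(35 + ((-176 - 2*8²) + 167)) = 1/(35 + ((-176 - 2*64) + 167)) = 1/(35 + ((-176 - 128) + 167)) = 1/(35 + (-304 + 167)) = 1/(35 - 137) = 1/(-102) = -1/102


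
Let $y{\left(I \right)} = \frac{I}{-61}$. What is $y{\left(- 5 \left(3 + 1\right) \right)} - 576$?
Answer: $- \frac{35116}{61} \approx -575.67$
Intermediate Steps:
$y{\left(I \right)} = - \frac{I}{61}$ ($y{\left(I \right)} = I \left(- \frac{1}{61}\right) = - \frac{I}{61}$)
$y{\left(- 5 \left(3 + 1\right) \right)} - 576 = - \frac{\left(-5\right) \left(3 + 1\right)}{61} - 576 = - \frac{\left(-5\right) 4}{61} - 576 = \left(- \frac{1}{61}\right) \left(-20\right) - 576 = \frac{20}{61} - 576 = - \frac{35116}{61}$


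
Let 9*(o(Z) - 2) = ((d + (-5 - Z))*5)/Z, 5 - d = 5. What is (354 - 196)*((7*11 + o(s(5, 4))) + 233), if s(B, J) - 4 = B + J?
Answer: 639268/13 ≈ 49174.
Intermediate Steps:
d = 0 (d = 5 - 1*5 = 5 - 5 = 0)
s(B, J) = 4 + B + J (s(B, J) = 4 + (B + J) = 4 + B + J)
o(Z) = 2 + (-25 - 5*Z)/(9*Z) (o(Z) = 2 + (((0 + (-5 - Z))*5)/Z)/9 = 2 + (((-5 - Z)*5)/Z)/9 = 2 + ((-25 - 5*Z)/Z)/9 = 2 + (-25 - 5*Z)/(9*Z))
(354 - 196)*((7*11 + o(s(5, 4))) + 233) = (354 - 196)*((7*11 + (-25 + 13*(4 + 5 + 4))/(9*(4 + 5 + 4))) + 233) = 158*((77 + (⅑)*(-25 + 13*13)/13) + 233) = 158*((77 + (⅑)*(1/13)*(-25 + 169)) + 233) = 158*((77 + (⅑)*(1/13)*144) + 233) = 158*((77 + 16/13) + 233) = 158*(1017/13 + 233) = 158*(4046/13) = 639268/13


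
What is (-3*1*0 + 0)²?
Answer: 0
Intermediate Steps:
(-3*1*0 + 0)² = (-3*0 + 0)² = (0 + 0)² = 0² = 0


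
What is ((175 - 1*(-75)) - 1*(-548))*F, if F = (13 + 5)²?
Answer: 258552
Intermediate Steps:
F = 324 (F = 18² = 324)
((175 - 1*(-75)) - 1*(-548))*F = ((175 - 1*(-75)) - 1*(-548))*324 = ((175 + 75) + 548)*324 = (250 + 548)*324 = 798*324 = 258552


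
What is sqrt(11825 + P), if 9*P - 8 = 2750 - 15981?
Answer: sqrt(93202)/3 ≈ 101.76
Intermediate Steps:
P = -13223/9 (P = 8/9 + (2750 - 15981)/9 = 8/9 + (1/9)*(-13231) = 8/9 - 13231/9 = -13223/9 ≈ -1469.2)
sqrt(11825 + P) = sqrt(11825 - 13223/9) = sqrt(93202/9) = sqrt(93202)/3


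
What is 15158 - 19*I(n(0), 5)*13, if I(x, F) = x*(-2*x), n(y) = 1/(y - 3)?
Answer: 136916/9 ≈ 15213.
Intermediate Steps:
n(y) = 1/(-3 + y)
I(x, F) = -2*x²
15158 - 19*I(n(0), 5)*13 = 15158 - 19*(-2/(-3 + 0)²)*13 = 15158 - 19*(-2*(1/(-3))²)*13 = 15158 - 19*(-2*(-⅓)²)*13 = 15158 - 19*(-2*⅑)*13 = 15158 - 19*(-2/9)*13 = 15158 - (-38)*13/9 = 15158 - 1*(-494/9) = 15158 + 494/9 = 136916/9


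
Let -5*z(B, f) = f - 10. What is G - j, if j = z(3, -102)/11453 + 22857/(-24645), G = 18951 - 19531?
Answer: -54483032709/94086395 ≈ -579.07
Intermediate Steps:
z(B, f) = 2 - f/5 (z(B, f) = -(f - 10)/5 = -(-10 + f)/5 = 2 - f/5)
G = -580
j = -87076391/94086395 (j = (2 - 1/5*(-102))/11453 + 22857/(-24645) = (2 + 102/5)*(1/11453) + 22857*(-1/24645) = (112/5)*(1/11453) - 7619/8215 = 112/57265 - 7619/8215 = -87076391/94086395 ≈ -0.92549)
G - j = -580 - 1*(-87076391/94086395) = -580 + 87076391/94086395 = -54483032709/94086395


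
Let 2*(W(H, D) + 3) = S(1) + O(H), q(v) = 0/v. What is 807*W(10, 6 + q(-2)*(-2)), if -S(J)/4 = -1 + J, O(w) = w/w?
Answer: -4035/2 ≈ -2017.5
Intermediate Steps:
O(w) = 1
q(v) = 0
S(J) = 4 - 4*J (S(J) = -4*(-1 + J) = 4 - 4*J)
W(H, D) = -5/2 (W(H, D) = -3 + ((4 - 4*1) + 1)/2 = -3 + ((4 - 4) + 1)/2 = -3 + (0 + 1)/2 = -3 + (½)*1 = -3 + ½ = -5/2)
807*W(10, 6 + q(-2)*(-2)) = 807*(-5/2) = -4035/2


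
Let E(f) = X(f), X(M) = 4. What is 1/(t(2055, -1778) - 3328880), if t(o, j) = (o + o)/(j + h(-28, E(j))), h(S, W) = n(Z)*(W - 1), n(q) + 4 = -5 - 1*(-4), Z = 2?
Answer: -1793/5968685950 ≈ -3.0040e-7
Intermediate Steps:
E(f) = 4
n(q) = -5 (n(q) = -4 + (-5 - 1*(-4)) = -4 + (-5 + 4) = -4 - 1 = -5)
h(S, W) = 5 - 5*W (h(S, W) = -5*(W - 1) = -5*(-1 + W) = 5 - 5*W)
t(o, j) = 2*o/(-15 + j) (t(o, j) = (o + o)/(j + (5 - 5*4)) = (2*o)/(j + (5 - 20)) = (2*o)/(j - 15) = (2*o)/(-15 + j) = 2*o/(-15 + j))
1/(t(2055, -1778) - 3328880) = 1/(2*2055/(-15 - 1778) - 3328880) = 1/(2*2055/(-1793) - 3328880) = 1/(2*2055*(-1/1793) - 3328880) = 1/(-4110/1793 - 3328880) = 1/(-5968685950/1793) = -1793/5968685950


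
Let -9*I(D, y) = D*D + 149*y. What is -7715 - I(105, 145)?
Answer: -36805/9 ≈ -4089.4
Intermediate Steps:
I(D, y) = -149*y/9 - D**2/9 (I(D, y) = -(D*D + 149*y)/9 = -(D**2 + 149*y)/9 = -149*y/9 - D**2/9)
-7715 - I(105, 145) = -7715 - (-149/9*145 - 1/9*105**2) = -7715 - (-21605/9 - 1/9*11025) = -7715 - (-21605/9 - 1225) = -7715 - 1*(-32630/9) = -7715 + 32630/9 = -36805/9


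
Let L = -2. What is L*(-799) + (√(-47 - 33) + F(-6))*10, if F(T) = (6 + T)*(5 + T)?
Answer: 1598 + 40*I*√5 ≈ 1598.0 + 89.443*I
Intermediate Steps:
F(T) = (5 + T)*(6 + T)
L*(-799) + (√(-47 - 33) + F(-6))*10 = -2*(-799) + (√(-47 - 33) + (30 + (-6)² + 11*(-6)))*10 = 1598 + (√(-80) + (30 + 36 - 66))*10 = 1598 + (4*I*√5 + 0)*10 = 1598 + (4*I*√5)*10 = 1598 + 40*I*√5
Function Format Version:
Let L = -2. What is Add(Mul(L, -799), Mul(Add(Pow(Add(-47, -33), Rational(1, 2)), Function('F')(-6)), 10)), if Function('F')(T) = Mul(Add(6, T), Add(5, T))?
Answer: Add(1598, Mul(40, I, Pow(5, Rational(1, 2)))) ≈ Add(1598.0, Mul(89.443, I))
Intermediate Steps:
Function('F')(T) = Mul(Add(5, T), Add(6, T))
Add(Mul(L, -799), Mul(Add(Pow(Add(-47, -33), Rational(1, 2)), Function('F')(-6)), 10)) = Add(Mul(-2, -799), Mul(Add(Pow(Add(-47, -33), Rational(1, 2)), Add(30, Pow(-6, 2), Mul(11, -6))), 10)) = Add(1598, Mul(Add(Pow(-80, Rational(1, 2)), Add(30, 36, -66)), 10)) = Add(1598, Mul(Add(Mul(4, I, Pow(5, Rational(1, 2))), 0), 10)) = Add(1598, Mul(Mul(4, I, Pow(5, Rational(1, 2))), 10)) = Add(1598, Mul(40, I, Pow(5, Rational(1, 2))))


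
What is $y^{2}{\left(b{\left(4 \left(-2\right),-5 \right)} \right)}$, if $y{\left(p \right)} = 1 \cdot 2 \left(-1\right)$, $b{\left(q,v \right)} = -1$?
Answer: $4$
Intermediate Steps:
$y{\left(p \right)} = -2$ ($y{\left(p \right)} = 2 \left(-1\right) = -2$)
$y^{2}{\left(b{\left(4 \left(-2\right),-5 \right)} \right)} = \left(-2\right)^{2} = 4$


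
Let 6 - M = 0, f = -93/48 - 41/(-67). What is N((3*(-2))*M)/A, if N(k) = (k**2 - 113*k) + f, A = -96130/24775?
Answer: -28485239585/20610272 ≈ -1382.1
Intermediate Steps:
f = -1421/1072 (f = -93*1/48 - 41*(-1/67) = -31/16 + 41/67 = -1421/1072 ≈ -1.3256)
M = 6 (M = 6 - 1*0 = 6 + 0 = 6)
A = -19226/4955 (A = -96130*1/24775 = -19226/4955 ≈ -3.8801)
N(k) = -1421/1072 + k**2 - 113*k (N(k) = (k**2 - 113*k) - 1421/1072 = -1421/1072 + k**2 - 113*k)
N((3*(-2))*M)/A = (-1421/1072 + ((3*(-2))*6)**2 - 113*3*(-2)*6)/(-19226/4955) = (-1421/1072 + (-6*6)**2 - (-678)*6)*(-4955/19226) = (-1421/1072 + (-36)**2 - 113*(-36))*(-4955/19226) = (-1421/1072 + 1296 + 4068)*(-4955/19226) = (5748787/1072)*(-4955/19226) = -28485239585/20610272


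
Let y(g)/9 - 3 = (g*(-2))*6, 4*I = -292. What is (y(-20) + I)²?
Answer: 4468996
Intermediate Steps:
I = -73 (I = (¼)*(-292) = -73)
y(g) = 27 - 108*g (y(g) = 27 + 9*((g*(-2))*6) = 27 + 9*(-2*g*6) = 27 + 9*(-12*g) = 27 - 108*g)
(y(-20) + I)² = ((27 - 108*(-20)) - 73)² = ((27 + 2160) - 73)² = (2187 - 73)² = 2114² = 4468996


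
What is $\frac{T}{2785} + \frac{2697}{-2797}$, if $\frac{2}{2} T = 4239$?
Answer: $\frac{4345338}{7789645} \approx 0.55784$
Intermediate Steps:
$T = 4239$
$\frac{T}{2785} + \frac{2697}{-2797} = \frac{4239}{2785} + \frac{2697}{-2797} = 4239 \cdot \frac{1}{2785} + 2697 \left(- \frac{1}{2797}\right) = \frac{4239}{2785} - \frac{2697}{2797} = \frac{4345338}{7789645}$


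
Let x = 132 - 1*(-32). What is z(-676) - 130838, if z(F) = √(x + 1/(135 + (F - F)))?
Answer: -130838 + √332115/45 ≈ -1.3083e+5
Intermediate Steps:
x = 164 (x = 132 + 32 = 164)
z(F) = √332115/45 (z(F) = √(164 + 1/(135 + (F - F))) = √(164 + 1/(135 + 0)) = √(164 + 1/135) = √(22141/135) = √332115/45)
z(-676) - 130838 = √332115/45 - 130838 = -130838 + √332115/45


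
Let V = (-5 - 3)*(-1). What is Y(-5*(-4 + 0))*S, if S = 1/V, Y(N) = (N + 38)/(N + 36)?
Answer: 29/224 ≈ 0.12946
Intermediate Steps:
V = 8 (V = -8*(-1) = 8)
Y(N) = (38 + N)/(36 + N)
S = ⅛ (S = 1/8 = ⅛ ≈ 0.12500)
Y(-5*(-4 + 0))*S = ((38 - 5*(-4 + 0))/(36 - 5*(-4 + 0)))*(⅛) = ((38 - 5*(-4))/(36 - 5*(-4)))*(⅛) = ((38 + 20)/(36 + 20))*(⅛) = (58/56)*(⅛) = ((1/56)*58)*(⅛) = (29/28)*(⅛) = 29/224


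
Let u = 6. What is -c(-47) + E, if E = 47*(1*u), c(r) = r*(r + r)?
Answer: -4136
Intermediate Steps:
c(r) = 2*r² (c(r) = r*(2*r) = 2*r²)
E = 282 (E = 47*(1*6) = 47*6 = 282)
-c(-47) + E = -2*(-47)² + 282 = -2*2209 + 282 = -1*4418 + 282 = -4418 + 282 = -4136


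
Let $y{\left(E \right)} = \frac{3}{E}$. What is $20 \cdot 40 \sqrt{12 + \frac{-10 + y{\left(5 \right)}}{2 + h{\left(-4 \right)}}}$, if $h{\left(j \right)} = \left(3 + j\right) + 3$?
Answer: $80 \sqrt{965} \approx 2485.2$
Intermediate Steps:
$h{\left(j \right)} = 6 + j$
$20 \cdot 40 \sqrt{12 + \frac{-10 + y{\left(5 \right)}}{2 + h{\left(-4 \right)}}} = 20 \cdot 40 \sqrt{12 + \frac{-10 + \frac{3}{5}}{2 + \left(6 - 4\right)}} = 800 \sqrt{12 + \frac{-10 + 3 \cdot \frac{1}{5}}{2 + 2}} = 800 \sqrt{12 + \frac{-10 + \frac{3}{5}}{4}} = 800 \sqrt{12 - \frac{47}{20}} = 800 \sqrt{\frac{193}{20}} = 800 \frac{\sqrt{965}}{10} = 80 \sqrt{965}$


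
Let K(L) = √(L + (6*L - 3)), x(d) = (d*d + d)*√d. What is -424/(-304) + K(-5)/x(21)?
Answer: 53/38 + I*√798/9702 ≈ 1.3947 + 0.0029117*I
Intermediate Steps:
x(d) = √d*(d + d²) (x(d) = (d² + d)*√d = (d + d²)*√d = √d*(d + d²))
K(L) = √(-3 + 7*L) (K(L) = √(L + (-3 + 6*L)) = √(-3 + 7*L))
-424/(-304) + K(-5)/x(21) = -424/(-304) + √(-3 + 7*(-5))/((21^(3/2)*(1 + 21))) = -424*(-1/304) + √(-3 - 35)/(((21*√21)*22)) = 53/38 + √(-38)/((462*√21)) = 53/38 + (I*√38)*(√21/9702) = 53/38 + I*√798/9702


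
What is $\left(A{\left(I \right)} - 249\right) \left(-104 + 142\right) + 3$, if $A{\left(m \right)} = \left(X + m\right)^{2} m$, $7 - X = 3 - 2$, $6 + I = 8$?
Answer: $-4595$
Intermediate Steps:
$I = 2$ ($I = -6 + 8 = 2$)
$X = 6$ ($X = 7 - \left(3 - 2\right) = 7 - 1 = 6$)
$A{\left(m \right)} = m \left(6 + m\right)^{2}$ ($A{\left(m \right)} = \left(6 + m\right)^{2} m = m \left(6 + m\right)^{2}$)
$\left(A{\left(I \right)} - 249\right) \left(-104 + 142\right) + 3 = \left(2 \left(6 + 2\right)^{2} - 249\right) \left(-104 + 142\right) + 3 = \left(2 \cdot 8^{2} - 249\right) 38 + 3 = \left(2 \cdot 64 - 249\right) 38 + 3 = \left(128 - 249\right) 38 + 3 = \left(-121\right) 38 + 3 = -4598 + 3 = -4595$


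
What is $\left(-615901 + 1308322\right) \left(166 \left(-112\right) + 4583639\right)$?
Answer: $3160934408787$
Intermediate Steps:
$\left(-615901 + 1308322\right) \left(166 \left(-112\right) + 4583639\right) = 692421 \left(-18592 + 4583639\right) = 692421 \cdot 4565047 = 3160934408787$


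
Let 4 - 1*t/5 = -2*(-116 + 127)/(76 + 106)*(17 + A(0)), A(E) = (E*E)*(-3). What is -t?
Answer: -2755/91 ≈ -30.275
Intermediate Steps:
A(E) = -3*E² (A(E) = E²*(-3) = -3*E²)
t = 2755/91 (t = 20 - (-10)*((-116 + 127)/(76 + 106))*(17 - 3*0²) = 20 - (-10)*(11/182)*(17 - 3*0) = 20 - (-10)*(11*(1/182))*(17 + 0) = 20 - (-10)*(11/182)*17 = 20 - (-10)*187/182 = 20 - 5*(-187/91) = 20 + 935/91 = 2755/91 ≈ 30.275)
-t = -1*2755/91 = -2755/91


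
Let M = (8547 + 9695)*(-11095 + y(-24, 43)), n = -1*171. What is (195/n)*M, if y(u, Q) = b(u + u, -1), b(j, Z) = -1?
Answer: 692466320/3 ≈ 2.3082e+8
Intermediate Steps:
n = -171
y(u, Q) = -1
M = -202413232 (M = (8547 + 9695)*(-11095 - 1) = 18242*(-11096) = -202413232)
(195/n)*M = (195/(-171))*(-202413232) = (195*(-1/171))*(-202413232) = -65/57*(-202413232) = 692466320/3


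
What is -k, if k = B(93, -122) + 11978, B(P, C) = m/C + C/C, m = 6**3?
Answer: -730611/61 ≈ -11977.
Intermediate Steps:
m = 216
B(P, C) = 1 + 216/C (B(P, C) = 216/C + C/C = 216/C + 1 = 1 + 216/C)
k = 730611/61 (k = (216 - 122)/(-122) + 11978 = -1/122*94 + 11978 = -47/61 + 11978 = 730611/61 ≈ 11977.)
-k = -1*730611/61 = -730611/61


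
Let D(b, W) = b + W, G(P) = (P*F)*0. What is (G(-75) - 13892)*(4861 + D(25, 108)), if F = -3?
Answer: -69376648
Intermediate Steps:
G(P) = 0 (G(P) = (P*(-3))*0 = -3*P*0 = 0)
D(b, W) = W + b
(G(-75) - 13892)*(4861 + D(25, 108)) = (0 - 13892)*(4861 + (108 + 25)) = -13892*(4861 + 133) = -13892*4994 = -69376648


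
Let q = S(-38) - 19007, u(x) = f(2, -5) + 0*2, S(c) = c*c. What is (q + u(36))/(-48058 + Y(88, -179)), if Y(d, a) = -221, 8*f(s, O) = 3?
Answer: 140501/386232 ≈ 0.36377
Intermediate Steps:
f(s, O) = 3/8 (f(s, O) = (1/8)*3 = 3/8)
S(c) = c**2
u(x) = 3/8 (u(x) = 3/8 + 0*2 = 3/8 + 0 = 3/8)
q = -17563 (q = (-38)**2 - 19007 = 1444 - 19007 = -17563)
(q + u(36))/(-48058 + Y(88, -179)) = (-17563 + 3/8)/(-48058 - 221) = -140501/8/(-48279) = -140501/8*(-1/48279) = 140501/386232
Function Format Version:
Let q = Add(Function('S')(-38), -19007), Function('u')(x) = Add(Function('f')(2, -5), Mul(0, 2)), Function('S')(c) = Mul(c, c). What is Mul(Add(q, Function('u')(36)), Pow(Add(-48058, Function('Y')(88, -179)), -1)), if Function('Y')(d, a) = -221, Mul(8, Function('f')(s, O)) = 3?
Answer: Rational(140501, 386232) ≈ 0.36377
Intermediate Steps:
Function('f')(s, O) = Rational(3, 8) (Function('f')(s, O) = Mul(Rational(1, 8), 3) = Rational(3, 8))
Function('S')(c) = Pow(c, 2)
Function('u')(x) = Rational(3, 8) (Function('u')(x) = Add(Rational(3, 8), Mul(0, 2)) = Add(Rational(3, 8), 0) = Rational(3, 8))
q = -17563 (q = Add(Pow(-38, 2), -19007) = Add(1444, -19007) = -17563)
Mul(Add(q, Function('u')(36)), Pow(Add(-48058, Function('Y')(88, -179)), -1)) = Mul(Add(-17563, Rational(3, 8)), Pow(Add(-48058, -221), -1)) = Mul(Rational(-140501, 8), Pow(-48279, -1)) = Mul(Rational(-140501, 8), Rational(-1, 48279)) = Rational(140501, 386232)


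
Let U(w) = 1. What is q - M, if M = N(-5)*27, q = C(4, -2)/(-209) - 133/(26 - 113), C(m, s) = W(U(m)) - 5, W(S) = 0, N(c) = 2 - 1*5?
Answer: 1501055/18183 ≈ 82.553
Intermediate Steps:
N(c) = -3 (N(c) = 2 - 5 = -3)
C(m, s) = -5 (C(m, s) = 0 - 5 = -5)
q = 28232/18183 (q = -5/(-209) - 133/(26 - 113) = -5*(-1/209) - 133/(-87) = 5/209 - 133*(-1/87) = 5/209 + 133/87 = 28232/18183 ≈ 1.5527)
M = -81 (M = -3*27 = -81)
q - M = 28232/18183 - 1*(-81) = 28232/18183 + 81 = 1501055/18183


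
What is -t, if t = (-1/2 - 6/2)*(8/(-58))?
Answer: -14/29 ≈ -0.48276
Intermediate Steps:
t = 14/29 (t = (-1*1/2 - 6*1/2)*(8*(-1/58)) = (-1/2 - 3)*(-4/29) = -7/2*(-4/29) = 14/29 ≈ 0.48276)
-t = -1*14/29 = -14/29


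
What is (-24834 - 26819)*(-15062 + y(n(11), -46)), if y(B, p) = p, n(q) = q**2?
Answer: 780373524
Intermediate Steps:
(-24834 - 26819)*(-15062 + y(n(11), -46)) = (-24834 - 26819)*(-15062 - 46) = -51653*(-15108) = 780373524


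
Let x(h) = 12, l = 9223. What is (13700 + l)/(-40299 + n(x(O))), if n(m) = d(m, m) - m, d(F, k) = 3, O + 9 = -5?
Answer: -7641/13436 ≈ -0.56870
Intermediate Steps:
O = -14 (O = -9 - 5 = -14)
n(m) = 3 - m
(13700 + l)/(-40299 + n(x(O))) = (13700 + 9223)/(-40299 + (3 - 1*12)) = 22923/(-40299 + (3 - 12)) = 22923/(-40299 - 9) = 22923/(-40308) = 22923*(-1/40308) = -7641/13436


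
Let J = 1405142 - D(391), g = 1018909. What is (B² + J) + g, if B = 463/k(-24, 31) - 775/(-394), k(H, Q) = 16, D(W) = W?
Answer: 24088803063561/9935104 ≈ 2.4246e+6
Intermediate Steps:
J = 1404751 (J = 1405142 - 1*391 = 1405142 - 391 = 1404751)
B = 97411/3152 (B = 463/16 - 775/(-394) = 463*(1/16) - 775*(-1/394) = 463/16 + 775/394 = 97411/3152 ≈ 30.905)
(B² + J) + g = ((97411/3152)² + 1404751) + 1018909 = (9488902921/9935104 + 1404751) + 1018909 = 13965836182025/9935104 + 1018909 = 24088803063561/9935104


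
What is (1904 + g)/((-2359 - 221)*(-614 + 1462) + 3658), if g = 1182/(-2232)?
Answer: -708091/812515704 ≈ -0.00087148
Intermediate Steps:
g = -197/372 (g = 1182*(-1/2232) = -197/372 ≈ -0.52957)
(1904 + g)/((-2359 - 221)*(-614 + 1462) + 3658) = (1904 - 197/372)/((-2359 - 221)*(-614 + 1462) + 3658) = 708091/(372*(-2580*848 + 3658)) = 708091/(372*(-2187840 + 3658)) = (708091/372)/(-2184182) = (708091/372)*(-1/2184182) = -708091/812515704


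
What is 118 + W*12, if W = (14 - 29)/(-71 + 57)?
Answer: 916/7 ≈ 130.86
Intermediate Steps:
W = 15/14 (W = -15/(-14) = -15*(-1/14) = 15/14 ≈ 1.0714)
118 + W*12 = 118 + (15/14)*12 = 118 + 90/7 = 916/7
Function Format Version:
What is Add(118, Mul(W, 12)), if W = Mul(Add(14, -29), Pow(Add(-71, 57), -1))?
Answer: Rational(916, 7) ≈ 130.86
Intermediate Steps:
W = Rational(15, 14) (W = Mul(-15, Pow(-14, -1)) = Mul(-15, Rational(-1, 14)) = Rational(15, 14) ≈ 1.0714)
Add(118, Mul(W, 12)) = Add(118, Mul(Rational(15, 14), 12)) = Add(118, Rational(90, 7)) = Rational(916, 7)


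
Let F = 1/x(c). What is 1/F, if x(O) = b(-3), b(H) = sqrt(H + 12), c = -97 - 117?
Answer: 3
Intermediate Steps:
c = -214
b(H) = sqrt(12 + H)
x(O) = 3 (x(O) = sqrt(12 - 3) = sqrt(9) = 3)
F = 1/3 ≈ 0.33333
1/F = 1/(1/3) = 3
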